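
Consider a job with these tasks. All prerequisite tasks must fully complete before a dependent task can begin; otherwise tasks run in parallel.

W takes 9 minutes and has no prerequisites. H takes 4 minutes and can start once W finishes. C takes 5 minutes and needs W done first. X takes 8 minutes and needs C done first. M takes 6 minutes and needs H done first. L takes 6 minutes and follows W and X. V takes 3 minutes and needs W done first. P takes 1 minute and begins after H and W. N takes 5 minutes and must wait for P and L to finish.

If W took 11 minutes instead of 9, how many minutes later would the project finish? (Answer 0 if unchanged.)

2

Critical path before the change: W→C→X→L→N = 9+5+8+6+5 = 33 giving 33 minutes.
Since W is critical, the +2 change carries straight to that chain (now 35 minutes).
No other chain overtakes it, so the finish is 35 minutes.
Change in finish: 35 − 33 = +2 minutes.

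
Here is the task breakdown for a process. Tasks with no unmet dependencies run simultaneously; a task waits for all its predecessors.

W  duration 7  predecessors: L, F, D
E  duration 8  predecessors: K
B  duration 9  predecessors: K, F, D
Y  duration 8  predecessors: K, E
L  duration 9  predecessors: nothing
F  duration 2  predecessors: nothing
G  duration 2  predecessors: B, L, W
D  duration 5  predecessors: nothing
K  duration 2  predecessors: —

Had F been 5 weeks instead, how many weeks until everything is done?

18

Actual critical path: L→W→G = 9+7+2 = 18 ⇒ 18 weeks.
F is off the critical path — its longest chain is 13 weeks, giving 5 of slack.
That remains the longest chain; total 18 weeks.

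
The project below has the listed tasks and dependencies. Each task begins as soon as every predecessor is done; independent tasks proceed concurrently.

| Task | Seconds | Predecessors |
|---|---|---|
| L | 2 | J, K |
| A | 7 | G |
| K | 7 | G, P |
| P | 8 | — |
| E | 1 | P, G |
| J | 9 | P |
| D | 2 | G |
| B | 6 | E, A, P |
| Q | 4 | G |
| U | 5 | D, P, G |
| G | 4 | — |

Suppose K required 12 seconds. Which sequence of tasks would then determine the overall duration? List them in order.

P, K, L

As given, the longest chain is P→J→L = 8+9+2 = 19, so the finish is 19 seconds.
K is off the critical path — its longest chain is 17 seconds, giving 2 of slack.
Now P→K→L = 8+12+2 = 22 is longest, so the finish becomes 22 seconds.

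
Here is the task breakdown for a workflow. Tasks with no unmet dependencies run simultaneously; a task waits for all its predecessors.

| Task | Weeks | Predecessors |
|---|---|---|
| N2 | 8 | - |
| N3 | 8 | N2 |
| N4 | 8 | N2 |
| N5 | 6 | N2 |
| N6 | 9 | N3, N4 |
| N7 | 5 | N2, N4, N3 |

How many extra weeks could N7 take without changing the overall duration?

4

The longest chain is N2→N3→N6 = 8+8+9 = 25; overall finish 25 weeks.
Longest path through N7: 21 weeks (earliest finish 21, latest finish 25).
So N7 can slip 25 − 21 = 4 weeks.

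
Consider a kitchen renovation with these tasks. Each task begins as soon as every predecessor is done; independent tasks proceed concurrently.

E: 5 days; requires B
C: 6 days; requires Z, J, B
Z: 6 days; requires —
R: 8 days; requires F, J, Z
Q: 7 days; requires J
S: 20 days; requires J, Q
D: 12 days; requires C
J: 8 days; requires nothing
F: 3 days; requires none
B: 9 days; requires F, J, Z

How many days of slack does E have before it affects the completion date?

Critical path: J→B→C→D = 8+9+6+12 = 35, so the finish is 35 days.
Longest path through E: 22 days (earliest finish 22, latest finish 35).
Float = 35 − 22 = 13.

13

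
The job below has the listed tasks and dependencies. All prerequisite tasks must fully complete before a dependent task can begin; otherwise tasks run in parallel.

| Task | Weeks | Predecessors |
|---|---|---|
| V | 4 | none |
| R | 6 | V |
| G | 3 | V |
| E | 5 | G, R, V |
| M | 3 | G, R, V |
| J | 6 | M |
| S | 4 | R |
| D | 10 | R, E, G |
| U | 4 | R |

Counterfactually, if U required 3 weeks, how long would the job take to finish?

25

Actual critical path: V→R→E→D = 4+6+5+10 = 25 ⇒ 25 weeks.
U has 11 weeks of float (longest path through it is 14).
That remains the longest chain; total 25 weeks.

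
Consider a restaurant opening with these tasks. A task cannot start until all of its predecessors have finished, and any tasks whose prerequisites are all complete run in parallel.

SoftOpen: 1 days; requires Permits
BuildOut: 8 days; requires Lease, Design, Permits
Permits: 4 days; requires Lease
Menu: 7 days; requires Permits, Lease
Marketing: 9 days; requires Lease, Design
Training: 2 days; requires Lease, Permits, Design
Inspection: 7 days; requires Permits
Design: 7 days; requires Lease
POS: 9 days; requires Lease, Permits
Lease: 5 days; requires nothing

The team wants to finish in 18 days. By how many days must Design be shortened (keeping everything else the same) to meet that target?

Current finish: 21 days; target: 18.
Design is on every critical path, so each day cut from Design cuts the finish by one (this holds down to a finish of 18).
Need 21 − 18 = 3 days off Design → Design becomes 4 days, finish becomes 18.

3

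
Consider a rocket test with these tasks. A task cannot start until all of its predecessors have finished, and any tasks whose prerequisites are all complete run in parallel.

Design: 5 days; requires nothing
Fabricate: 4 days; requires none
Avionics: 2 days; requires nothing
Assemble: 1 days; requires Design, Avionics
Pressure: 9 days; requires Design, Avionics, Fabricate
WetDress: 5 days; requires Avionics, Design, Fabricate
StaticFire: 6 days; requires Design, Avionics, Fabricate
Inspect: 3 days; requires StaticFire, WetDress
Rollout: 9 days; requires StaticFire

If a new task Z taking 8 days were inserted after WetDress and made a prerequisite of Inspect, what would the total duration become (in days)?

Originally the rocket test takes 20 days.
With Z inserted, Inspect now waits for max(StaticFire, WetDress, Z).
New critical path: Design→WetDress→Z→Inspect = 5+5+8+3 = 21 ⇒ 21 days.

21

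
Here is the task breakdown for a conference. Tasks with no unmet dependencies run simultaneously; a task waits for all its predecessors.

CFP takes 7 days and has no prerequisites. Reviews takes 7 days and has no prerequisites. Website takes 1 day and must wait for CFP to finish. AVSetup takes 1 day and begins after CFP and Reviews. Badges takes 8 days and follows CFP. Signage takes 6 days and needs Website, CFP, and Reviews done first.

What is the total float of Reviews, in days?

The longest chain is CFP→Badges = 7+8 = 15; overall finish 15 days.
Reviews finishes as early as 7 and must finish by 9.
Float = 15 − 13 = 2.

2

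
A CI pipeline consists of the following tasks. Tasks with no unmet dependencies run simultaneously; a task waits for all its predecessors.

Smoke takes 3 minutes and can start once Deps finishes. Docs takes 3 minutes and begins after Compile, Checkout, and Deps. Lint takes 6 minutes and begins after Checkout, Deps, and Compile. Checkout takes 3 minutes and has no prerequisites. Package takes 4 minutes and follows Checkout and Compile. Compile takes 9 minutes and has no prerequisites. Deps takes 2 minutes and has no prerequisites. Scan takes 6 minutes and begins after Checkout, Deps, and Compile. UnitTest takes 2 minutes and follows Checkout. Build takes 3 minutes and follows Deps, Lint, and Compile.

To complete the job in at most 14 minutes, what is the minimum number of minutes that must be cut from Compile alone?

4

Current finish: 18 minutes; target: 14.
Compile is on every critical path, so each minute cut from Compile cuts the finish by one (this holds down to a finish of 12).
Need 18 − 14 = 4 minutes off Compile → Compile becomes 5 minutes, finish becomes 14.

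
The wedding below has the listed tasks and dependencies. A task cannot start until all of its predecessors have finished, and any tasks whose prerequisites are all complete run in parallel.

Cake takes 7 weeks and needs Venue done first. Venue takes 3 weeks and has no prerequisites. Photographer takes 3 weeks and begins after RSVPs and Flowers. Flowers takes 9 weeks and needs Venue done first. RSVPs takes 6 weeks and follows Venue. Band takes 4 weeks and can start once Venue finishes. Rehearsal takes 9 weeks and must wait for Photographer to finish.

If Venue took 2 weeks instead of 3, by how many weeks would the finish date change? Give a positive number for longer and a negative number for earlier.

Critical path before the change: Venue→Flowers→Photographer→Rehearsal = 3+9+3+9 = 24 giving 24 weeks.
Venue is on the critical path; changing it to 2 makes that path 23 weeks.
The critical path is still Venue→Flowers→Photographer→Rehearsal; finish is now 23 weeks.
Change in finish: 23 − 24 = -1 weeks.

-1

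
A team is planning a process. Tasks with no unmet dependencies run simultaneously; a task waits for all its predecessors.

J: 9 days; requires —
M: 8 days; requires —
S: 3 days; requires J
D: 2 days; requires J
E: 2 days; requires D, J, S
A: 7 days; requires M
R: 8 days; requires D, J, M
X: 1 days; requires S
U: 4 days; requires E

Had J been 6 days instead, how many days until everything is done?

16

Critical path before the change: J→D→R = 9+2+8 = 19 giving 19 days.
Since J is critical, the -3 change carries straight to that chain (now 16 days).
No other chain overtakes it, so the finish is 16 days.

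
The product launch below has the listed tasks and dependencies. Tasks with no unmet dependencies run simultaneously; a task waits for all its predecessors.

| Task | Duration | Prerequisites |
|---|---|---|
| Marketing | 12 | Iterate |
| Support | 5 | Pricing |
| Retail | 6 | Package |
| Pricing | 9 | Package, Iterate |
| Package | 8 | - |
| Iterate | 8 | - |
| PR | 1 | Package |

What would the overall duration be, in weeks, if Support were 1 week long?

Critical path before the change: Iterate→Pricing→Support = 8+9+5 = 22 giving 22 weeks.
Support lies on that path, so at 1 week the path becomes 18 weeks.
The binding chain switches to Iterate→Marketing = 8+12 = 20; finish 20 weeks.

20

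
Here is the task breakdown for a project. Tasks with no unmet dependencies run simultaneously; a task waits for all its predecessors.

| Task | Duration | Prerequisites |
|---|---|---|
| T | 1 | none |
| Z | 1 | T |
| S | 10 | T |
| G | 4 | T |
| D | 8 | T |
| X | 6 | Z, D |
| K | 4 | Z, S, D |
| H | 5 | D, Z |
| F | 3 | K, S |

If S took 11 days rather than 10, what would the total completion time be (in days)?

The binding path is T→S→K→F = 1+10+4+3 = 18; finish at 18 days.
S lies on that path, so at 11 days the path becomes 19 days.
No other chain overtakes it, so the finish is 19 days.

19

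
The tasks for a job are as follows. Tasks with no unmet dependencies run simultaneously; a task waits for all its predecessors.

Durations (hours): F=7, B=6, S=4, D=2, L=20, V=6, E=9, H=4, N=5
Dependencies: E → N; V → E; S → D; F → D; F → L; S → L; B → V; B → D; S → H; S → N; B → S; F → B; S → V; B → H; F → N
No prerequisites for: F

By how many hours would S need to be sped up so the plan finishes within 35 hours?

2

Current finish: 37 hours; target: 35.
S is on every critical path, so each hour cut from S cuts the finish by one (this holds down to a finish of 34).
Need 37 − 35 = 2 hours off S → S becomes 2 hours, finish becomes 35.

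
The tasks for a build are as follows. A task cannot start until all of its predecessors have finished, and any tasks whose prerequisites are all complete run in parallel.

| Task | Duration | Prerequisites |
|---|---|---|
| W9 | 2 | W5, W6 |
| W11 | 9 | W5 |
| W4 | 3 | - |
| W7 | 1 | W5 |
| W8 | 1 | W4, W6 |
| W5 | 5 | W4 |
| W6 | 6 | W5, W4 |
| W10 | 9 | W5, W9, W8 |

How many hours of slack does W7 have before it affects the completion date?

16

The longest chain is W4→W5→W6→W9→W10 = 3+5+6+2+9 = 25; overall finish 25 hours.
The longest chain containing W7 totals 9 hours.
So W7 can slip 25 − 9 = 16 hours.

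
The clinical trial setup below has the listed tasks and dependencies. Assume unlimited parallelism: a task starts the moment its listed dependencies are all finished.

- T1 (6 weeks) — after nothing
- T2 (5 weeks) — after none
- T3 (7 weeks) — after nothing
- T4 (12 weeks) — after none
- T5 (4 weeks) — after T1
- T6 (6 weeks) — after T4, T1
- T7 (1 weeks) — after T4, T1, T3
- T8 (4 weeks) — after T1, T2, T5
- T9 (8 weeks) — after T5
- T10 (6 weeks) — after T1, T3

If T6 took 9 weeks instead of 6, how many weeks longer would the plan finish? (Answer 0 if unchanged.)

3

The binding path is T4→T6 = 12+6 = 18; finish at 18 weeks.
T6 is on the critical path; changing it to 9 makes that path 21 weeks.
That remains the longest chain; total 21 weeks.
Change in finish: 21 − 18 = +3 weeks.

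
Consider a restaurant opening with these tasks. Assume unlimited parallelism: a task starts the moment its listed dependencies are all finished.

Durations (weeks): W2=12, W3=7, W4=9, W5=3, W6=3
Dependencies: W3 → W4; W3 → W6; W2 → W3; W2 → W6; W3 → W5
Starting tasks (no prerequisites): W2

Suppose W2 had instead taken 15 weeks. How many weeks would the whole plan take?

31

Baseline: W2→W3→W4 = 12+7+9 = 28 → 28 weeks.
W2 is on the critical path; changing it to 15 makes that path 31 weeks.
That remains the longest chain; total 31 weeks.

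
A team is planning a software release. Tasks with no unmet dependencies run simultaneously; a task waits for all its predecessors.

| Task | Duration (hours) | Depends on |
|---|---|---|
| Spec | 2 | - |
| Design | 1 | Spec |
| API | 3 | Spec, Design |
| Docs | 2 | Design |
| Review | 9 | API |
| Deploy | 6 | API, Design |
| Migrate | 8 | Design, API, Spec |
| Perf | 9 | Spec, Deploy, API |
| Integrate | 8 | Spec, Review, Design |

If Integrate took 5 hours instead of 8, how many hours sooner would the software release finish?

2

As given, the longest chain is Spec→Design→API→Review→Integrate = 2+1+3+9+8 = 23, so the finish is 23 hours.
Since Integrate is critical, the -3 change carries straight to that chain (now 20 hours).
The binding chain switches to Spec→Design→API→Deploy→Perf = 2+1+3+6+9 = 21; finish 21 hours.
Change in finish: 21 − 23 = -2 hours.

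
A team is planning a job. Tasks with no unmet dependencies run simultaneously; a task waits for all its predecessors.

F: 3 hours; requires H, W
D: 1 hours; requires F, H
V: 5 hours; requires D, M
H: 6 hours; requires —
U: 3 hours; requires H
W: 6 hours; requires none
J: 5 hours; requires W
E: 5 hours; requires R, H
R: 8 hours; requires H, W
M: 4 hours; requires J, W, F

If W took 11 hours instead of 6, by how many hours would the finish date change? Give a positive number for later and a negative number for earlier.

As given, the longest chain is W→J→M→V = 6+5+4+5 = 20, so the finish is 20 hours.
W is on the critical path; changing it to 11 makes that path 25 hours.
The critical path is still W→J→M→V; finish is now 25 hours.
Change in finish: 25 − 20 = +5 hours.

5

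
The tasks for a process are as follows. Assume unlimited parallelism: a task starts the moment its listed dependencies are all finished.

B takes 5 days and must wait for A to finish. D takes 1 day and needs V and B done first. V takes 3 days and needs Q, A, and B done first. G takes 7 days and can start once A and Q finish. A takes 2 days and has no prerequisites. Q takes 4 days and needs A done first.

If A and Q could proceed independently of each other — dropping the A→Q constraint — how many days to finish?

Before: longest chain A→Q→G = 2+4+7 = 13, finish 13.
Without A→Q, Q's earliest start moves from 2 to 0.
The longest chain is now A→B→V→D = 2+5+3+1 = 11, so the project takes 11 days.

11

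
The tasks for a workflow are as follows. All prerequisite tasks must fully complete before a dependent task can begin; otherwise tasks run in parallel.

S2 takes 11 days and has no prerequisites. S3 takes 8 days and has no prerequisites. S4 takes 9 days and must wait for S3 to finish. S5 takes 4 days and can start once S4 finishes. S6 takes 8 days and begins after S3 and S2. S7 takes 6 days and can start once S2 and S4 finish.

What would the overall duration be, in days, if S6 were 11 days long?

The binding path is S3→S4→S7 = 8+9+6 = 23; finish at 23 days.
S6 has 4 days of float (longest path through it is 19).
That remains the longest chain; total 23 days.

23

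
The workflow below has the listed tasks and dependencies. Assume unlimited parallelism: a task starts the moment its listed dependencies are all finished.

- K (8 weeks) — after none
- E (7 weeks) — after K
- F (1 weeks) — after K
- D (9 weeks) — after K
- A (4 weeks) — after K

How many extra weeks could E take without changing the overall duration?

Critical path: K→D = 8+9 = 17, so the finish is 17 weeks.
The longest chain containing E totals 15 weeks.
Slack of E = 10 − 8 = 2 weeks.

2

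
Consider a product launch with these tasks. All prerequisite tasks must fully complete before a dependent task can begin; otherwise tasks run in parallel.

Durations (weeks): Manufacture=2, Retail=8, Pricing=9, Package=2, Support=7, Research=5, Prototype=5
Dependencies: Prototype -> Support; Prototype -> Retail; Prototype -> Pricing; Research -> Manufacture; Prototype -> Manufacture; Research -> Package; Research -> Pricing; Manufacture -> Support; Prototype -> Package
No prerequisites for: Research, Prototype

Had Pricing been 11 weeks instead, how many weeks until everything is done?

Baseline: Research→Pricing = 5+9 = 14 → 14 weeks.
Pricing lies on that path, so at 11 weeks the path becomes 16 weeks.
No other chain overtakes it, so the finish is 16 weeks.

16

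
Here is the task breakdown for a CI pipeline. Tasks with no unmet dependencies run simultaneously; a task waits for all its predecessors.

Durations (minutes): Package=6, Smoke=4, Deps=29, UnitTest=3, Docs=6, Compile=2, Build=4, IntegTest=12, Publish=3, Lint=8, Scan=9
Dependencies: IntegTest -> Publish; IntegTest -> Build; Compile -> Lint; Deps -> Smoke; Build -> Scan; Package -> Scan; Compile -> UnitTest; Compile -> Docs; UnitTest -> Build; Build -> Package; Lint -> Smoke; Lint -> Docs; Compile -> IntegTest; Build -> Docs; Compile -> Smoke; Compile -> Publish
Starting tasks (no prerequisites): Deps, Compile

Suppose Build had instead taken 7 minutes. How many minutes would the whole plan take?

Critical path before the change: Compile→IntegTest→Build→Package→Scan = 2+12+4+6+9 = 33 giving 33 minutes.
Build lies on that path, so at 7 minutes the path becomes 36 minutes.
No other chain overtakes it, so the finish is 36 minutes.

36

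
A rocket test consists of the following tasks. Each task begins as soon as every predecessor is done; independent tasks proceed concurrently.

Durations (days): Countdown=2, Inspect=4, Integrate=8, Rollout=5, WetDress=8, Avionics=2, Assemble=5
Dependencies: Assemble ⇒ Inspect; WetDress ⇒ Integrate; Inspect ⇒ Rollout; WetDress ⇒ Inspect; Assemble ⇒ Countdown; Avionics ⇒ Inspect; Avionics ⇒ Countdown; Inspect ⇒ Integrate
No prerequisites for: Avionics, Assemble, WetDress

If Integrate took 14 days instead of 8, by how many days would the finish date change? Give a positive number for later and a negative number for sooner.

Critical path before the change: WetDress→Inspect→Integrate = 8+4+8 = 20 giving 20 days.
Integrate is on the critical path; changing it to 14 makes that path 26 days.
The critical path is still WetDress→Inspect→Integrate; finish is now 26 days.
Change in finish: 26 − 20 = +6 days.

6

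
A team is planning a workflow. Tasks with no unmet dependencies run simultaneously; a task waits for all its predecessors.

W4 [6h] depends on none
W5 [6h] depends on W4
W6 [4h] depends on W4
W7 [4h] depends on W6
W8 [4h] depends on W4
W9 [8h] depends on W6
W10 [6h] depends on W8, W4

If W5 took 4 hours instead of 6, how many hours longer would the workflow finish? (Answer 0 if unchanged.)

The binding path is W4→W6→W9 = 6+4+8 = 18; finish at 18 hours.
W5 has 6 hours of float (longest path through it is 12).
That remains the longest chain; total 18 hours.
Change in finish: 18 − 18 = +0 hours.

0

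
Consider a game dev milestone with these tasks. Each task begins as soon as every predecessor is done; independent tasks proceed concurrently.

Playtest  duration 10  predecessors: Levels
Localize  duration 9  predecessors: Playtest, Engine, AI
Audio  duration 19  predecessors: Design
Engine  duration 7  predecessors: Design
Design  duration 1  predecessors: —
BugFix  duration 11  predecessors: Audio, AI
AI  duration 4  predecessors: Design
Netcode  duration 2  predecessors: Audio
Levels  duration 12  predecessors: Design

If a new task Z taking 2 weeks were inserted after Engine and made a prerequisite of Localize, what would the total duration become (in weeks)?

Originally the job takes 32 weeks.
With Z inserted, Localize now waits for max(Playtest, Engine, AI, Z).
New critical path: Design→Levels→Playtest→Localize = 1+12+10+9 = 32 ⇒ 32 weeks.

32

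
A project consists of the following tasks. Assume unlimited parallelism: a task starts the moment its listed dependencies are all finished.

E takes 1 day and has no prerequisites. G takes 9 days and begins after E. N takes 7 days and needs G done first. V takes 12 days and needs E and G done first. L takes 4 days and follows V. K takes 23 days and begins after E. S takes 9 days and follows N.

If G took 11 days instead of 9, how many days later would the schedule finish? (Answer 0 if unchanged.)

2

Actual critical path: E→G→N→S = 1+9+7+9 = 26 ⇒ 26 days.
Since G is critical, the +2 change carries straight to that chain (now 28 days).
That remains the longest chain; total 28 days.
Change in finish: 28 − 26 = +2 days.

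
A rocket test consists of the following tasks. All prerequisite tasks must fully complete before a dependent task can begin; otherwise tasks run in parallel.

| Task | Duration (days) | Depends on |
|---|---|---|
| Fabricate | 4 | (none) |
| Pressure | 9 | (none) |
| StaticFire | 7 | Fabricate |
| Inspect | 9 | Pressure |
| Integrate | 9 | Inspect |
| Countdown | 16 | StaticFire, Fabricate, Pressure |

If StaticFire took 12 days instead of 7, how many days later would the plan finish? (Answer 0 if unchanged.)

5

Actual critical path: Fabricate→StaticFire→Countdown = 4+7+16 = 27 ⇒ 27 days.
Since StaticFire is critical, the +5 change carries straight to that chain (now 32 days).
The critical path is still Fabricate→StaticFire→Countdown; finish is now 32 days.
Change in finish: 32 − 27 = +5 days.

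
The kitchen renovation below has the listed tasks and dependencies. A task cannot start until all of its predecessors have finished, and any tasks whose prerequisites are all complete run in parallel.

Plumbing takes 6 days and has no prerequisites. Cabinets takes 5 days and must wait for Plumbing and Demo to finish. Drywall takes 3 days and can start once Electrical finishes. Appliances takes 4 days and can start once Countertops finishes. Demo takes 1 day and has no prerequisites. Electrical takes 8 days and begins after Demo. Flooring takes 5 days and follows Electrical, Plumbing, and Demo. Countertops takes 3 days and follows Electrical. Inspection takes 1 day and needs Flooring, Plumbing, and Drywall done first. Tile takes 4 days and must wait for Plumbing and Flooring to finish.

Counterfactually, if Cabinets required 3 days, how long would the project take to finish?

The binding path is Demo→Electrical→Flooring→Tile = 1+8+5+4 = 18; finish at 18 days.
Cabinets is off the critical path — its longest chain is 11 days, giving 7 of slack.
No other chain overtakes it, so the finish is 18 days.

18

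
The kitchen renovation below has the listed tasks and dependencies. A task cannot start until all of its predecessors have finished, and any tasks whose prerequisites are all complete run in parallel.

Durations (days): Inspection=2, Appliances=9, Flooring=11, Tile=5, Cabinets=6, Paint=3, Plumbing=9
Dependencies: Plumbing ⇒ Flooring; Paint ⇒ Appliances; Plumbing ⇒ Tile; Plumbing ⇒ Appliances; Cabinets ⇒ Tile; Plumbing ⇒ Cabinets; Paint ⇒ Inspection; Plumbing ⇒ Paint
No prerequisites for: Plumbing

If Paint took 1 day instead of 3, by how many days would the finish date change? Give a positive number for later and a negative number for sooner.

Baseline: Plumbing→Paint→Appliances = 9+3+9 = 21 → 21 days.
Paint lies on that path, so at 1 day the path becomes 19 days.
The binding chain switches to Plumbing→Flooring = 9+11 = 20; finish 20 days.
Change in finish: 20 − 21 = -1 days.

-1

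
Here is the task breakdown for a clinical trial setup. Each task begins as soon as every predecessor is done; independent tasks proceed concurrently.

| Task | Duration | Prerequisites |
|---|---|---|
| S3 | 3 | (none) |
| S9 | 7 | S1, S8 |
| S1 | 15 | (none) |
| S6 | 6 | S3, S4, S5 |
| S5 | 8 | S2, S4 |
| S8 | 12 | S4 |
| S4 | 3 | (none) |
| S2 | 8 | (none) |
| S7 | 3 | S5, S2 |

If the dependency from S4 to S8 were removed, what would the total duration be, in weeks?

22

Original critical path: S1→S9 = 15+7 = 22 ⇒ 22 weeks.
Without S4→S8, S8's earliest start moves from 3 to 0.
After: S1→S9 = 15+7 = 22 → 22 weeks.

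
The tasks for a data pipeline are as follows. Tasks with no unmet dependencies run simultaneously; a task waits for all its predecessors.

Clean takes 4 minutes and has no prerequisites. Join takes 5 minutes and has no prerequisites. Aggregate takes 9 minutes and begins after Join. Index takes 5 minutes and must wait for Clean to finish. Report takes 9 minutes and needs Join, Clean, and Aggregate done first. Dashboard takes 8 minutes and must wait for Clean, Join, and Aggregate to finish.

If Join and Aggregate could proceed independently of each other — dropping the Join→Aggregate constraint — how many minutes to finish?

Before: longest chain Join→Aggregate→Report = 5+9+9 = 23, finish 23.
Without Join→Aggregate, Aggregate's earliest start moves from 5 to 0.
After: Aggregate→Report = 9+9 = 18 → 18 minutes.

18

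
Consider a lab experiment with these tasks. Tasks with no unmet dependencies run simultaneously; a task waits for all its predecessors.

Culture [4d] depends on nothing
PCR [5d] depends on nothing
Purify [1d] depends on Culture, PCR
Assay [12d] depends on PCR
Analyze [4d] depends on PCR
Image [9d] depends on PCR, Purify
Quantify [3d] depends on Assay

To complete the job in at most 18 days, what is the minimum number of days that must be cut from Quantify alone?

Current finish: 20 days; target: 18.
Quantify is on every critical path, so each day cut from Quantify cuts the finish by one (this holds down to a finish of 18).
Need 20 − 18 = 2 days off Quantify → Quantify becomes 1 day, finish becomes 18.

2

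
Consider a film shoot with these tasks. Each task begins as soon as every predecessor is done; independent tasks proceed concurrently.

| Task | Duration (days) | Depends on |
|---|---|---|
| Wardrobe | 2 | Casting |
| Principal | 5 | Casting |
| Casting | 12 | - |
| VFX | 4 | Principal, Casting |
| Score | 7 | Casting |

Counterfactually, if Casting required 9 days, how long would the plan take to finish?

18

The binding path is Casting→Principal→VFX = 12+5+4 = 21; finish at 21 days.
Casting is on the critical path; changing it to 9 makes that path 18 days.
No other chain overtakes it, so the finish is 18 days.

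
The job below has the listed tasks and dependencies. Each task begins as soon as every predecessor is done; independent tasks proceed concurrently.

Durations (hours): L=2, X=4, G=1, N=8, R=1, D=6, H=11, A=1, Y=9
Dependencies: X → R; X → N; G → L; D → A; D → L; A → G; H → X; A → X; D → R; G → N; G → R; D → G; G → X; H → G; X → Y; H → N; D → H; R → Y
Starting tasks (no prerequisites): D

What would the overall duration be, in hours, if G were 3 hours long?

34

As given, the longest chain is D→H→G→X→R→Y = 6+11+1+4+1+9 = 32, so the finish is 32 hours.
G lies on that path, so at 3 hours the path becomes 34 hours.
No other chain overtakes it, so the finish is 34 hours.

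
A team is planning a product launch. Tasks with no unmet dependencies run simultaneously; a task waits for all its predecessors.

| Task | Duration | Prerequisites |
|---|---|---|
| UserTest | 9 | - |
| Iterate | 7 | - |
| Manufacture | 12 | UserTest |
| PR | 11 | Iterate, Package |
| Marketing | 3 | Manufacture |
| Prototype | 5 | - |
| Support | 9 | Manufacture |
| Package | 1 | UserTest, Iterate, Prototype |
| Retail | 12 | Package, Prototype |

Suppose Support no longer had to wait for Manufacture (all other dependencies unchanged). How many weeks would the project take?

24

Original critical path: UserTest→Manufacture→Support = 9+12+9 = 30 ⇒ 30 weeks.
Without Manufacture→Support, Support's earliest start moves from 21 to 0.
New critical path: UserTest→Manufacture→Marketing = 9+12+3 = 24 ⇒ 24 weeks.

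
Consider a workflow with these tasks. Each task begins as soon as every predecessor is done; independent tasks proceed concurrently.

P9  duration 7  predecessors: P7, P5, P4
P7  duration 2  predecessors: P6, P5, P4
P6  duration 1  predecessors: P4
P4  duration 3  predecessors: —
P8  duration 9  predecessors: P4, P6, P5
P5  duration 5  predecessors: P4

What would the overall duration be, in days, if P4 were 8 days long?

The binding path is P4→P5→P7→P9 = 3+5+2+7 = 17; finish at 17 days.
P4 lies on that path, so at 8 days the path becomes 22 days.
That remains the longest chain; total 22 days.

22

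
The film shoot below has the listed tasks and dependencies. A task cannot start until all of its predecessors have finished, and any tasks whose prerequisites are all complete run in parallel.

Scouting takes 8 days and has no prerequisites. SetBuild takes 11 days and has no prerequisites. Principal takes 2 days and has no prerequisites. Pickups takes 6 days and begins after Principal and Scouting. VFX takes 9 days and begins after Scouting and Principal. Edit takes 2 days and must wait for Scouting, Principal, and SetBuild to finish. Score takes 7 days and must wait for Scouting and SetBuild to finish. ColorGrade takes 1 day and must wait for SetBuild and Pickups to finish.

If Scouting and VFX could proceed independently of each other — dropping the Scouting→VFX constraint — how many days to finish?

Original critical path: SetBuild→Score = 11+7 = 18 ⇒ 18 days.
Without Scouting→VFX, VFX's earliest start moves from 8 to 2.
After: SetBuild→Score = 11+7 = 18 → 18 days.

18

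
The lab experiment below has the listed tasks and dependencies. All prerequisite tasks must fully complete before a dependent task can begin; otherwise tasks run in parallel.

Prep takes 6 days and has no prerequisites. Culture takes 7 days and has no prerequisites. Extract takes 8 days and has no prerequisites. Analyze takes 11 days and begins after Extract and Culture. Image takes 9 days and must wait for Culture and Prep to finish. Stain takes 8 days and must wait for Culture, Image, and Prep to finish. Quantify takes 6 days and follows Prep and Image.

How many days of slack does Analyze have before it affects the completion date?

5

Culture→Image→Stain = 7+9+8 = 24 sets the makespan at 24 days.
Longest path through Analyze: 19 days (earliest finish 19, latest finish 24).
Slack of Analyze = 13 − 8 = 5 days.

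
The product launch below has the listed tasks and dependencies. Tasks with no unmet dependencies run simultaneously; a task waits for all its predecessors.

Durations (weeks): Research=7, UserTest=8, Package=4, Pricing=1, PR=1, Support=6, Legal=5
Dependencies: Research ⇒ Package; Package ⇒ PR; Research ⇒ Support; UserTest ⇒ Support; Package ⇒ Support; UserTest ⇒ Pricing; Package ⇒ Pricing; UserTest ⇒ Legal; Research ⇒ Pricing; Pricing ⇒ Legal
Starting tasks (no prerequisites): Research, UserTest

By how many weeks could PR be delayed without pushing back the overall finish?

5

The longest chain is Research→Package→Pricing→Legal = 7+4+1+5 = 17; overall finish 17 weeks.
Longest path through PR: 12 weeks (earliest finish 12, latest finish 17).
Slack of PR = 16 − 11 = 5 weeks.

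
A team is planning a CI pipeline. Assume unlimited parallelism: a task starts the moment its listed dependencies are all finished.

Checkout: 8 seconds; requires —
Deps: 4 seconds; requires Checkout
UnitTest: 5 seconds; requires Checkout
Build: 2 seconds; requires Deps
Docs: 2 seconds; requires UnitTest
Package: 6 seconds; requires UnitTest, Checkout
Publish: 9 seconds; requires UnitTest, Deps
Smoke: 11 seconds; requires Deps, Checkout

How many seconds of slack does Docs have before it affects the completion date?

Critical path: Checkout→Deps→Smoke = 8+4+11 = 23, so the finish is 23 seconds.
The longest chain containing Docs totals 15 seconds.
So Docs can slip 23 − 15 = 8 seconds.

8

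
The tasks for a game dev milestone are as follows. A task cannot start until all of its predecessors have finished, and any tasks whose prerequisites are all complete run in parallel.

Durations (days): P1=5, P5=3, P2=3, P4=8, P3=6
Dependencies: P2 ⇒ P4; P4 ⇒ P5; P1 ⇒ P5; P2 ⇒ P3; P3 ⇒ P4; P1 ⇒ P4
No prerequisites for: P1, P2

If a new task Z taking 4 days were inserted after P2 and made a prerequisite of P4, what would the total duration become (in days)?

20

Originally the schedule takes 20 days.
With Z inserted, P4 now waits for max(P3, P1, P2, Z).
New critical path: P2→P3→P4→P5 = 3+6+8+3 = 20 ⇒ 20 days.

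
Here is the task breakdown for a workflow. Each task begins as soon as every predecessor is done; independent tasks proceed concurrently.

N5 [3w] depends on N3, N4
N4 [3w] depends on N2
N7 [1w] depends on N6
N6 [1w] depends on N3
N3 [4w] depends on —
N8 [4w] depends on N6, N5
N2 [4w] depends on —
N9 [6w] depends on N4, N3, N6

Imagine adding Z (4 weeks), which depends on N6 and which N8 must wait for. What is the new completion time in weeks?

Originally the plan takes 14 weeks.
With Z inserted, N8 now waits for max(N6, N5, Z).
New critical path: N2→N4→N5→N8 = 4+3+3+4 = 14 ⇒ 14 weeks.

14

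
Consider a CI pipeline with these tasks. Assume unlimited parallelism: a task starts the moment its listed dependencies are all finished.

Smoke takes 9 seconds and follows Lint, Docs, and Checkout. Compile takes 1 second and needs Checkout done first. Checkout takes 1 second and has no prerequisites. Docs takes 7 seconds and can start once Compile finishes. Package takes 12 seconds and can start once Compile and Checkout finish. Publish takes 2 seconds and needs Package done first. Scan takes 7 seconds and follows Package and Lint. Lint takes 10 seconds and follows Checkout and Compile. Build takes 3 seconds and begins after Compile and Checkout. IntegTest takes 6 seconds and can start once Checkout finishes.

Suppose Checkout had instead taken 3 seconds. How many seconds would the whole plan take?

Critical path before the change: Checkout→Compile→Lint→Smoke = 1+1+10+9 = 21 giving 21 seconds.
Checkout lies on that path, so at 3 seconds the path becomes 23 seconds.
The critical path is still Checkout→Compile→Lint→Smoke; finish is now 23 seconds.

23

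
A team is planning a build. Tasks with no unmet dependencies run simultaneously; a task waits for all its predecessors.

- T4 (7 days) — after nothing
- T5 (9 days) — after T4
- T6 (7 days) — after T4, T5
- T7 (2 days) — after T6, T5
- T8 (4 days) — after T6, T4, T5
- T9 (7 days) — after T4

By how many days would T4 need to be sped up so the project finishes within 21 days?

Current finish: 27 days; target: 21.
T4 is on every critical path, so each day cut from T4 cuts the finish by one (this holds down to a finish of 21).
Need 27 − 21 = 6 days off T4 → T4 becomes 1 day, finish becomes 21.

6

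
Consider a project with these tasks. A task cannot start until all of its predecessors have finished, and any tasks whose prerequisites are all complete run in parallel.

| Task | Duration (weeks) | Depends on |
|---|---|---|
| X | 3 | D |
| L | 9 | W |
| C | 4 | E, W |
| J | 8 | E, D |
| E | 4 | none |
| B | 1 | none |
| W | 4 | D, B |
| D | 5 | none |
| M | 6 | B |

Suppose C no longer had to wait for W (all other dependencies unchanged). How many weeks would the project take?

Before: longest chain D→W→L = 5+4+9 = 18, finish 18.
Without W→C, C's earliest start moves from 9 to 4.
The longest chain is now D→W→L = 5+4+9 = 18, so the project takes 18 weeks.

18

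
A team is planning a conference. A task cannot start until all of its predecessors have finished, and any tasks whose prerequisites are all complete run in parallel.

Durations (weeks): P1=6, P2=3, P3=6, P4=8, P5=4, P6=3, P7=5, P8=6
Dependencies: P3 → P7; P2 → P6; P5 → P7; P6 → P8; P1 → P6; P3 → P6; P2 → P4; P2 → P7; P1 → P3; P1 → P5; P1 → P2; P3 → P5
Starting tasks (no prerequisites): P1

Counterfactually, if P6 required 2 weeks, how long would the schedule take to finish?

21

The binding path is P1→P3→P6→P8 = 6+6+3+6 = 21; finish at 21 weeks.
Since P6 is critical, the -1 change carries straight to that chain (now 20 weeks).
New critical path: P1→P3→P5→P7 = 6+6+4+5 = 21 ⇒ 21 weeks.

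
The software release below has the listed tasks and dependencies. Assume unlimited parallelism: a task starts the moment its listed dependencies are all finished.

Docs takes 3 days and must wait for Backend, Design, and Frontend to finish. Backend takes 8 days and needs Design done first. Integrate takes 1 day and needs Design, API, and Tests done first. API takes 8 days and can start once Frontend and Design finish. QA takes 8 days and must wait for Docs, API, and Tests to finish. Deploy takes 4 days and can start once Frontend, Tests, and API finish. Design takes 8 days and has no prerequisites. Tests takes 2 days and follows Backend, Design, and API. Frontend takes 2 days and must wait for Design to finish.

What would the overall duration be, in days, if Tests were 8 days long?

As given, the longest chain is Design→Frontend→API→Tests→QA = 8+2+8+2+8 = 28, so the finish is 28 days.
Since Tests is critical, the +6 change carries straight to that chain (now 34 days).
That remains the longest chain; total 34 days.

34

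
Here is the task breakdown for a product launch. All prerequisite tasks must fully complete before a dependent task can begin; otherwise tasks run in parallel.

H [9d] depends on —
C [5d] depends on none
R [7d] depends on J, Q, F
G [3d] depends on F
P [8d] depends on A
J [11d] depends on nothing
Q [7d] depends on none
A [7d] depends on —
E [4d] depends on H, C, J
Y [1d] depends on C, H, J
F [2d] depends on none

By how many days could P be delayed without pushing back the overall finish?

Critical path: J→R = 11+7 = 18, so the finish is 18 days.
P finishes as early as 15 and must finish by 18.
So P can slip 18 − 15 = 3 days.

3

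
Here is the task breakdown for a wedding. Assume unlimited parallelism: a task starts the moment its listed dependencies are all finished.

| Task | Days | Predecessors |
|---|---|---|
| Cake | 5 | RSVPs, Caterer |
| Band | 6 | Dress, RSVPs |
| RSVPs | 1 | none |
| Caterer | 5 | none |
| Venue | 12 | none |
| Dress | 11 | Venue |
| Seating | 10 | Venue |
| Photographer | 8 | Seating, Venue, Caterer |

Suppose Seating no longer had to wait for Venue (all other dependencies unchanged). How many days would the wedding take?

29

Before: longest chain Venue→Seating→Photographer = 12+10+8 = 30, finish 30.
Without Venue→Seating, Seating's earliest start moves from 12 to 0.
After: Venue→Dress→Band = 12+11+6 = 29 → 29 days.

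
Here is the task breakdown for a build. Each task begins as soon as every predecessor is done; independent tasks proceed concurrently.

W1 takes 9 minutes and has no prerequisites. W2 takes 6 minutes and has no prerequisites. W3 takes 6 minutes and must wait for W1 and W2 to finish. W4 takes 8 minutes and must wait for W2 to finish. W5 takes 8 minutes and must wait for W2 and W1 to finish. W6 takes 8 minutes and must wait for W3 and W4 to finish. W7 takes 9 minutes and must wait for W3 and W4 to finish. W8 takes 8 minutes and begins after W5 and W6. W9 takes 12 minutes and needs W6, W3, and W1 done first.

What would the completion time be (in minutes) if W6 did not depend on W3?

Original critical path: W1→W3→W6→W9 = 9+6+8+12 = 35 ⇒ 35 minutes.
Without W3→W6, W6's earliest start moves from 15 to 14.
The longest chain is now W2→W4→W6→W9 = 6+8+8+12 = 34, so the job takes 34 minutes.

34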